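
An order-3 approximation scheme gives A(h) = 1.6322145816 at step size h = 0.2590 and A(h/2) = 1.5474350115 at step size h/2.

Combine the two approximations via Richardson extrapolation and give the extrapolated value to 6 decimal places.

1.535324

r = 3: numerator weight 8, denominator 7.
Top: 8(1.5474350115) − (1.6322145816) = 10.7472655104
Extrapolated: 10.7472655104 / 7 = 1.5353236443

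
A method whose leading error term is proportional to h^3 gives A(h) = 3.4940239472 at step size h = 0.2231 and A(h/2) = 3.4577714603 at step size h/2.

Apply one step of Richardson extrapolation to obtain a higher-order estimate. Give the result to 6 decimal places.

3.452593

r = 3, so 2^r = 8.
8×3.4577714603 = 27.6621716824; subtract 3.4940239472 → 24.1681477352
Denominator 8 − 1 = 7.
Result: 3.4525925336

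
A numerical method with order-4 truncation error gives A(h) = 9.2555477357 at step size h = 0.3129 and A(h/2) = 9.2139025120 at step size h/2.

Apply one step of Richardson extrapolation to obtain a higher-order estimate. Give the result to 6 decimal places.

The method has order 4: 2^4 = 16.
Weighted: 147.4224401920 − 9.2555477357 = 138.1668924563
Denominator 16 − 1 = 15.
Extrapolated: 138.1668924563 / 15 = 9.2111261638
Correction |R − A(h/2)| = 2.776e-03; gap |A(h/2) − A(h)| = 4.165e-02.

9.211126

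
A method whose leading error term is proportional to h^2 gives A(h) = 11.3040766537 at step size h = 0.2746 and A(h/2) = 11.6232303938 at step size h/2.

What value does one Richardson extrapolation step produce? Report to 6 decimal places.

The method has order 2: 2^2 = 4.
Numerator 4×A(h/2) − A(h) = 4×11.6232303938 − 11.3040766537 = 35.1888449215
35.1888449215 ÷ 3 = 11.7296149738

11.729615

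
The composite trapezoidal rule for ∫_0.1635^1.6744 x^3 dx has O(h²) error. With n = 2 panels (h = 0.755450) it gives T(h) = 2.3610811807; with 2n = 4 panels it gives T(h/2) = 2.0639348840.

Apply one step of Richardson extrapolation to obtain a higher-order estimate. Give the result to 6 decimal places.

1.964886

r = 2, so 2^r = 4.
4×2.0639348840 = 8.2557395360; 8.2557395360 − 2.3610811807 = 5.8946583553
5.8946583553 ÷ 3 = 1.9648861184
Gap between inputs: 2.971e-01; correction applied: −0.0990487656.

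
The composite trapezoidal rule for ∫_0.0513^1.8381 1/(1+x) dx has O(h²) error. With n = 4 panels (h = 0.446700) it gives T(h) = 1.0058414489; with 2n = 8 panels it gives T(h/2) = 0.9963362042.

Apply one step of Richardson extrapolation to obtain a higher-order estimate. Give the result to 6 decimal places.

0.993168

Method order is 2; weight 2^2 = 4.
2^2×A(h/2) = 3.9853448168; minus A(h) gives 2.9795033679.
Divide by 2^2 − 1 = 3.
2.9795033679 ÷ 3 = 0.9931677893
Correction |R − A(h/2)| = 3.168e-03; gap |A(h/2) − A(h)| = 9.505e-03.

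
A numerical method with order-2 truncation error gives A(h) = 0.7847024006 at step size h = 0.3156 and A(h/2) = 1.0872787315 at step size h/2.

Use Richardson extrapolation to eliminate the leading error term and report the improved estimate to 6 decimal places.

r = 2, so 2^r = 4.
4×1.0872787315 = 4.3491149260; 4.3491149260 − 0.7847024006 = 3.5644125254
Divide by 2^2 − 1 = 3.
(4×1.0872787315 − 0.7847024006)/(4 − 1) = 1.1881375085
Gap between inputs: 3.026e-01; correction applied: +0.1008587770.

1.188138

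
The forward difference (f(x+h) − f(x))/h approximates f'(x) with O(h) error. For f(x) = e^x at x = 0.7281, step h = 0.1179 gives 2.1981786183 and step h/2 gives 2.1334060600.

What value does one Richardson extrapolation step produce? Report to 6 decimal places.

2.068634

r = 1, so 2^r = 2.
2*2.1334060600 = 4.2668121200; subtract 2.1981786183 → 2.0686335017
Divide by 2^1 − 1 = 1.
R = 2.0686335017/1 = 2.0686335017
Gap between inputs: 6.477e-02; correction applied: −0.0647725583.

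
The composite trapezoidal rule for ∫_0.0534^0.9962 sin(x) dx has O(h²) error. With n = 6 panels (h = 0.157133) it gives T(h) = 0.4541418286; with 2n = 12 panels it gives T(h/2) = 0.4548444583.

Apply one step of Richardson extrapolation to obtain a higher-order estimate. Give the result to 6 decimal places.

r = 2, so 2^r = 4.
4 × 0.4548444583 = 1.8193778332; subtract 0.4541418286 → 1.3652360046
Divide by 2^2 − 1 = 3.
Result: 0.4550786682
Correction |R − A(h/2)| = 2.342e-04; gap |A(h/2) − A(h)| = 7.026e-04.

0.455079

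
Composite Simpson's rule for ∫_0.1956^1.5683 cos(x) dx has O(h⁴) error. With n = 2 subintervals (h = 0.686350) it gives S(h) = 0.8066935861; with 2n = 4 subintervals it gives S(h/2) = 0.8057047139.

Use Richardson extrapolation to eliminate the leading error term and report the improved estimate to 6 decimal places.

0.805639

With r = 4 the leading error scales as h^4, so the weight is 2^4 = 16.
16*0.8057047139 = 12.8912754224; subtract 0.8066935861 → 12.0845818363
12.0845818363 ÷ 15 = 0.8056387891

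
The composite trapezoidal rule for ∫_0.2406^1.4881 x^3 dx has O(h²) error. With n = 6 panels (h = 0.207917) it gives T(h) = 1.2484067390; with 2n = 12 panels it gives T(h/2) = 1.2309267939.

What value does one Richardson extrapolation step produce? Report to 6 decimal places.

1.225100

Method order is 2; weight 2^2 = 4.
Weighted: 4.9237071756 − 1.2484067390 = 3.6753004366
Divide by 2^2 − 1 = 3.
So the Richardson estimate is 1.2251001455.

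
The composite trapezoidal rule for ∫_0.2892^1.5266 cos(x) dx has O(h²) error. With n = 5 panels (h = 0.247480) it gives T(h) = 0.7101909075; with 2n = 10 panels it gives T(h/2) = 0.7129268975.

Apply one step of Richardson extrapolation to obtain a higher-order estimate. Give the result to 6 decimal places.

0.713839

Error is O(h^2); halving h shrinks it by 2^2 = 4.
Difference of the inputs: 0.7129268975 − 0.7101909075 = 0.0027359900
Correction (A(h/2) − A(h))/(4 − 1) = 0.0027359900/3 = 0.0009119967
R = A(h/2) + (A(h/2) − A(h))/3 = 0.7129268975 + 0.0009119967 = 0.7138388942
Correction |R − A(h/2)| = 9.120e-04; gap |A(h/2) − A(h)| = 2.736e-03.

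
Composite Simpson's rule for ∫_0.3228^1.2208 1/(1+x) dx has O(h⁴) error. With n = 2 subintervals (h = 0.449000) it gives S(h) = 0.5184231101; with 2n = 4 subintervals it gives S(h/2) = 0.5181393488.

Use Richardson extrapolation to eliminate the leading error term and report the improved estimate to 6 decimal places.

0.518120

With r = 4 the leading error scales as h^4, so the weight is 2^4 = 16.
Difference of the inputs: 0.5181393488 − 0.5184231101 = -0.0002837613
Correction (A(h/2) − A(h))/(16 − 1) = (-0.0002837613)/15 = -0.0000189174
R = A(h/2) + (A(h/2) − A(h))/15 = 0.5181393488 − 0.0000189174 = 0.5181204314
Shift from A(h/2): −0.0000189174.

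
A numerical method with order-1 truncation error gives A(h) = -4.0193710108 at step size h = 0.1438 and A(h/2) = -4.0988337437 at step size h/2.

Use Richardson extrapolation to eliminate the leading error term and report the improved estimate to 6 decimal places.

-4.178296

Error is O(h^1); halving h shrinks it by 2^1 = 2.
2·(-4.0988337437) = -8.1976674874; (-8.1976674874) − (-4.0193710108) = -4.1782964766
Denominator 2 − 1 = 1.
Result: -4.1782964766
Shift from A(h/2): −0.0794627329.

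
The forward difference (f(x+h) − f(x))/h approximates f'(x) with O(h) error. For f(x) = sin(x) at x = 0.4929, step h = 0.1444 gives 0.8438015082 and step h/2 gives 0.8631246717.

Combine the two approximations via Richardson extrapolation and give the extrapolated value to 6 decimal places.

0.882448

r = 1: numerator weight 2, denominator 1.
2×0.8631246717 = 1.7262493434; 1.7262493434 − 0.8438015082 = 0.8824478352
(2×0.8631246717 − 0.8438015082)/(2 − 1) = 0.8824478352
Gap between inputs: 1.932e-02; correction applied: +0.0193231635.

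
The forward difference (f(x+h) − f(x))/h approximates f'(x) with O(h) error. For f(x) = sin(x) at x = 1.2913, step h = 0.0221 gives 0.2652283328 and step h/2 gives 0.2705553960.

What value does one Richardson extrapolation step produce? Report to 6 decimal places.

0.275882

Error is O(h^1); halving h shrinks it by 2^1 = 2.
A(h/2) − A(h) = 0.2705553960 − 0.2652283328 = 0.0053270632
Correction (A(h/2) − A(h))/(2 − 1) = 0.0053270632/1 = 0.0053270632
R = 0.2705553960 + 0.0053270632 = 0.2758824592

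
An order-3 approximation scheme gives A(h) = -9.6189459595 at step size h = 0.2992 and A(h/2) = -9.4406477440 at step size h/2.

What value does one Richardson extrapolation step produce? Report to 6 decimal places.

The method has order 3: 2^3 = 8.
Top: 8(-9.4406477440) − (-9.6189459595) = -65.9062359925
Extrapolated: (-65.9062359925) / 7 = -9.4151765704

-9.415177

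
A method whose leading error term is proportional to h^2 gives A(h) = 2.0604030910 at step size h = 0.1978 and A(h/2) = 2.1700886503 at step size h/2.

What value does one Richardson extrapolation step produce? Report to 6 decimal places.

2.206651

Method order is 2; weight 2^2 = 4.
Numerator 4×A(h/2) − A(h) = 4×2.1700886503 − 2.0604030910 = 6.6199515102
Divide by 2^2 − 1 = 3.
Result: 2.2066505034
Gap between inputs: 1.097e-01; correction applied: +0.0365618531.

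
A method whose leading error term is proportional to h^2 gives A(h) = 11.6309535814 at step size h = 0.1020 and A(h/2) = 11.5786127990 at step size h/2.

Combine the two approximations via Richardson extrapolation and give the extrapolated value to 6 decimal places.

11.561166

Order 2 gives 2^r = 4 and 2^r − 1 = 3.
4*11.5786127990 = 46.3144511960; subtract 11.6309535814 → 34.6834976146
R = 34.6834976146/3 = 11.5611658715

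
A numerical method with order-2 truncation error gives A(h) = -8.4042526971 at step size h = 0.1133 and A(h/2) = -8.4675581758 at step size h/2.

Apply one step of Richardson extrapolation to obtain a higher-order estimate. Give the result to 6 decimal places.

The method has order 2: 2^2 = 4.
2^2 × A(h/2) = -33.8702327032; minus A(h) gives -25.4659800061.
Divide by 2^2 − 1 = 3.
Extrapolated: (-25.4659800061) / 3 = -8.4886600020

-8.488660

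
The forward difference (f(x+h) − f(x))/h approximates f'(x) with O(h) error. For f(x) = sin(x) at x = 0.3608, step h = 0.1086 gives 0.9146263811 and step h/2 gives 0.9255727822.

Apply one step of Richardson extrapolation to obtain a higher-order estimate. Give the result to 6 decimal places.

r = 1, so 2^r = 2.
Top: 2(0.9255727822) − (0.9146263811) = 0.9365191833
Denominator 2 − 1 = 1.
So the Richardson estimate is 0.9365191833.

0.936519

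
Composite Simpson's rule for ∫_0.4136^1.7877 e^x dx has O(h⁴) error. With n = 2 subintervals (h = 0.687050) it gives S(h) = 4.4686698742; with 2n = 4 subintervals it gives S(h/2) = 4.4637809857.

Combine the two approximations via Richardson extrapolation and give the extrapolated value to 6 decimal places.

Method order is 4; weight 2^4 = 16.
2^4 × A(h/2) = 71.4204957712; minus A(h) gives 66.9518258970.
R = 66.9518258970/15 = 4.4634550598
Correction |R − A(h/2)| = 3.259e-04; gap |A(h/2) − A(h)| = 4.889e-03.

4.463455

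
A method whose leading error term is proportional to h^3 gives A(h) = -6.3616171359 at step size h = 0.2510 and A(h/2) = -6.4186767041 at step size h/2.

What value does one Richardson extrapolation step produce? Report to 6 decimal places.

Order 3 gives 2^r = 8 and 2^r − 1 = 7.
8*(-6.4186767041) − (-6.3616171359) = -44.9877964969
Denominator 8 − 1 = 7.
(-44.9877964969) ÷ 7 = -6.4268280710

-6.426828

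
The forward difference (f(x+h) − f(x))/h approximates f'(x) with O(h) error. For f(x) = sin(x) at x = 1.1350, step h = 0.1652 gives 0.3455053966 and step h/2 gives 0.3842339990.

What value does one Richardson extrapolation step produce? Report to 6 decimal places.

0.422963

Method order is 1; weight 2^1 = 2.
Weighted: 0.7684679980 − 0.3455053966 = 0.4229626014
Extrapolated: 0.4229626014 / 1 = 0.4229626014
Gap between inputs: 3.873e-02; correction applied: +0.0387286024.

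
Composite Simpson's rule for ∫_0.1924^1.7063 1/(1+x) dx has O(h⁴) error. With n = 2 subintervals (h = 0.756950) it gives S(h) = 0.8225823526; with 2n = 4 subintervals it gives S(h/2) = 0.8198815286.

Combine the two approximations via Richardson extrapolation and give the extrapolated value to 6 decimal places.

0.819701

Leading term ∝ h^4; use weight 16 = 2^4.
Weighted: 13.1181044576 − 0.8225823526 = 12.2955221050
Denominator 16 − 1 = 15.
R = 12.2955221050/15 = 0.8197014737
Shift from A(h/2): −0.0001800549.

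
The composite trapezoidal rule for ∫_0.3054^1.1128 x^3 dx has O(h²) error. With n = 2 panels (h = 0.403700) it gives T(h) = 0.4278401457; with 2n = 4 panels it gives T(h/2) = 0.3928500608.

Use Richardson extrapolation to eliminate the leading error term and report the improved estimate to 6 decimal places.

0.381187

The method has order 2: 2^2 = 4.
2^2 × A(h/2) = 1.5714002432; minus A(h) gives 1.1435600975.
Divide by 2^2 − 1 = 3.
1.1435600975 ÷ 3 = 0.3811866992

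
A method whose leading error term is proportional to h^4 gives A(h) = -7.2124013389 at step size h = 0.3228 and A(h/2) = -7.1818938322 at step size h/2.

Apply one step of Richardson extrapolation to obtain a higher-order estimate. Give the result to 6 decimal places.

-7.179860

Leading term ∝ h^4; use weight 16 = 2^4.
16 × (-7.1818938322) − (-7.2124013389) = -107.6978999763
(16 × (-7.1818938322) − (-7.2124013389))/(16 − 1) = -7.1798599984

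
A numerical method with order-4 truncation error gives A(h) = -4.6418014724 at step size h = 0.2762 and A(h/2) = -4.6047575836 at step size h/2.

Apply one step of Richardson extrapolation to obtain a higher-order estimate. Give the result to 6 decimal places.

Error is O(h^4); halving h shrinks it by 2^4 = 16.
16*(-4.6047575836) − (-4.6418014724) = -69.0343198652
Extrapolated: (-69.0343198652) / 15 = -4.6022879910

-4.602288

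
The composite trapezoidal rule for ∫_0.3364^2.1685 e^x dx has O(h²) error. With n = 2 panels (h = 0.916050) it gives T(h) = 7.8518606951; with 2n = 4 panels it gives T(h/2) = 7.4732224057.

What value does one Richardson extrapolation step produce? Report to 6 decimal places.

7.347010

r = 2, so 2^r = 4.
Weighted: 29.8928896228 − 7.8518606951 = 22.0410289277
(4·7.4732224057 − 7.8518606951)/(4 − 1) = 7.3470096426
Gap between inputs: 3.786e-01; correction applied: −0.1262127631.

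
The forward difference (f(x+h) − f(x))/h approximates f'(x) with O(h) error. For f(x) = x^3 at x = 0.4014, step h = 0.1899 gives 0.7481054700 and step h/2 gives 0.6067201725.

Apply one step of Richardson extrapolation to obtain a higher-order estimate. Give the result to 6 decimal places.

Error is O(h^1); halving h shrinks it by 2^1 = 2.
Difference of the inputs: 0.6067201725 − 0.7481054700 = -0.1413852975
Correction (A(h/2) − A(h))/(2 − 1) = (-0.1413852975)/1 = -0.1413852975
R = A(h/2) + (A(h/2) − A(h))/1 = 0.6067201725 − 0.1413852975 = 0.4653348750
Correction |R − A(h/2)| = 1.414e-01; gap |A(h/2) − A(h)| = 1.414e-01.

0.465335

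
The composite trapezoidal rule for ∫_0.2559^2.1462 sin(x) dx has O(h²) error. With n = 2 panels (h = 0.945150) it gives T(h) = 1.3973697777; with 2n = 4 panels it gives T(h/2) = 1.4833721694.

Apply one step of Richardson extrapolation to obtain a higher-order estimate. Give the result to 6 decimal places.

The method has order 2: 2^2 = 4.
Top: 4(1.4833721694) − (1.3973697777) = 4.5361188999
Denominator 4 − 1 = 3.
R = 4.5361188999/3 = 1.5120396333

1.512040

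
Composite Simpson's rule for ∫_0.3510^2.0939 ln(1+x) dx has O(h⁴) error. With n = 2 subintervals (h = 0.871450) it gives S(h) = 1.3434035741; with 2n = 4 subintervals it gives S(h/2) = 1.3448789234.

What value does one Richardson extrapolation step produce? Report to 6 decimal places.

Order 4 gives 2^r = 16 and 2^r − 1 = 15.
Top: 16(1.3448789234) − (1.3434035741) = 20.1746592003
Denominator 16 − 1 = 15.
Extrapolated: 20.1746592003 / 15 = 1.3449772800

1.344977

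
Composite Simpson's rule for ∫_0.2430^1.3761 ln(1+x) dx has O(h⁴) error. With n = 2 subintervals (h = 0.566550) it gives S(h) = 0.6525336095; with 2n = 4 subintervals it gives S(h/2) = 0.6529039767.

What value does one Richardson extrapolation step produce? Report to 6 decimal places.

0.652929

The method has order 4: 2^4 = 16.
Numerator 16·A(h/2) − A(h) = 16·0.6529039767 − 0.6525336095 = 9.7939300177
R = 9.7939300177/15 = 0.6529286678
Shift from A(h/2): +0.0000246911.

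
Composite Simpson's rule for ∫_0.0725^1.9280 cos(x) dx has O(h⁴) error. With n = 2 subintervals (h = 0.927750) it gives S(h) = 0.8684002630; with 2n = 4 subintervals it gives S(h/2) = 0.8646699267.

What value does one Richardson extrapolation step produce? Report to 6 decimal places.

Leading term ∝ h^4; use weight 16 = 2^4.
16×0.8646699267 = 13.8347188272; subtract 0.8684002630 → 12.9663185642
Denominator 16 − 1 = 15.
(16×0.8646699267 − 0.8684002630)/(16 − 1) = 0.8644212376
Correction |R − A(h/2)| = 2.487e-04; gap |A(h/2) − A(h)| = 3.730e-03.

0.864421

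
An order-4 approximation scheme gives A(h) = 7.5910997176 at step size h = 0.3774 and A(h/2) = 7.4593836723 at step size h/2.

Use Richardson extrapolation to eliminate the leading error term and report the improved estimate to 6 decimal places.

r = 4: numerator weight 16, denominator 15.
2^4·A(h/2) = 119.3501387568; minus A(h) gives 111.7590390392.
Divide by 2^4 − 1 = 15.
R = 111.7590390392/15 = 7.4506026026
Correction |R − A(h/2)| = 8.781e-03; gap |A(h/2) − A(h)| = 1.317e-01.

7.450603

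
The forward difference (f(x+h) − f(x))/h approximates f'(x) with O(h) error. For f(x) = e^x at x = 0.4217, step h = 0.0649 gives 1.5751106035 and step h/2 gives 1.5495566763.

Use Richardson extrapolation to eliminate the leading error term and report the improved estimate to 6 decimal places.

1.524003

Method order is 1; weight 2^1 = 2.
2×1.5495566763 = 3.0991133526; subtract 1.5751106035 → 1.5240027491
Divide by 2^1 − 1 = 1.
R = 1.5240027491/1 = 1.5240027491
Correction |R − A(h/2)| = 2.555e-02; gap |A(h/2) − A(h)| = 2.555e-02.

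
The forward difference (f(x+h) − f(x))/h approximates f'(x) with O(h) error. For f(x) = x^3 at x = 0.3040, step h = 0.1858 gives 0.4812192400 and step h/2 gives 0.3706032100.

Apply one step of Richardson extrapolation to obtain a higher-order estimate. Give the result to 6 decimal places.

Error is O(h^1); halving h shrinks it by 2^1 = 2.
2 × 0.3706032100 − 0.4812192400 = 0.2599871800
Denominator 2 − 1 = 1.
Result: 0.2599871800
Correction |R − A(h/2)| = 1.106e-01; gap |A(h/2) − A(h)| = 1.106e-01.

0.259987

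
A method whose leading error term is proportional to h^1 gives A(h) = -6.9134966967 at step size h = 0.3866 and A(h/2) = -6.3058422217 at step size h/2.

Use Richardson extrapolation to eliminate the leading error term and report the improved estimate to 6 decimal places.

r = 1: numerator weight 2, denominator 1.
2·(-6.3058422217) − (-6.9134966967) = -5.6981877467
(-5.6981877467) ÷ 1 = -5.6981877467

-5.698188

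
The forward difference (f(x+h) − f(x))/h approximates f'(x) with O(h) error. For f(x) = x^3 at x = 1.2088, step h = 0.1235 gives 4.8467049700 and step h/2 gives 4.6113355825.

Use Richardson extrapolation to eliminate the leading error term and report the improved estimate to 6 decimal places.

Leading term ∝ h^1; use weight 2 = 2^1.
Numerator 2·A(h/2) − A(h) = 2·4.6113355825 − 4.8467049700 = 4.3759661950
Extrapolated: 4.3759661950 / 1 = 4.3759661950
Correction |R − A(h/2)| = 2.354e-01; gap |A(h/2) − A(h)| = 2.354e-01.

4.375966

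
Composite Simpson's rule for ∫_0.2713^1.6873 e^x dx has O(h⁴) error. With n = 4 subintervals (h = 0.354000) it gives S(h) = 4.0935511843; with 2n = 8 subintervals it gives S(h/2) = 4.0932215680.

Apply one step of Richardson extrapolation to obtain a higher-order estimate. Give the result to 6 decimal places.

The method has order 4: 2^4 = 16.
Weighted: 65.4915450880 − 4.0935511843 = 61.3979939037
Divide by 2^4 − 1 = 15.
Result: 4.0931995936
Gap between inputs: 3.296e-04; correction applied: −0.0000219744.

4.093200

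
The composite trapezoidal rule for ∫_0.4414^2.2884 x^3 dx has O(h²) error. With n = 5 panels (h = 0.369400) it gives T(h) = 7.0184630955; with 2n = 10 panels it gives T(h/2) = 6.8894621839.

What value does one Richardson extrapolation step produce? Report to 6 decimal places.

r = 2, so 2^r = 4.
4×6.8894621839 − 7.0184630955 = 20.5393856401
Divide by 2^2 − 1 = 3.
So the Richardson estimate is 6.8464618800.
Shift from A(h/2): −0.0430003039.

6.846462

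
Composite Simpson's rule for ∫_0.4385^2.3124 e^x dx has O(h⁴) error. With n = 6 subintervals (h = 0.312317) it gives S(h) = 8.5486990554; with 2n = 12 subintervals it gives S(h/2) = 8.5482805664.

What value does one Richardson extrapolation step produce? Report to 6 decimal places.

r = 4, so 2^r = 16.
Weighted: 136.7724890624 − 8.5486990554 = 128.2237900070
Divide by 2^4 − 1 = 15.
Result: 8.5482526671

8.548253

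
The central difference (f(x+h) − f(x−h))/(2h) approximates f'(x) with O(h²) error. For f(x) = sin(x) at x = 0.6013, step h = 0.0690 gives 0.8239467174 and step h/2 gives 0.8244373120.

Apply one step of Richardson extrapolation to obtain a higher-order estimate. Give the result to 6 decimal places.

0.824601

Order 2 gives 2^r = 4 and 2^r − 1 = 3.
Difference of the inputs: 0.8244373120 − 0.8239467174 = 0.0004905946
Correction (A(h/2) − A(h))/(4 − 1) = 0.0004905946/3 = 0.0001635315
R = 0.8244373120 + 0.0001635315 = 0.8246008435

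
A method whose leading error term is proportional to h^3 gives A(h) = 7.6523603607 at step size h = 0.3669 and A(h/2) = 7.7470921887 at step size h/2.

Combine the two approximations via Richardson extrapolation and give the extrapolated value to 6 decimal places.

7.760625

Order 3 gives 2^r = 8 and 2^r − 1 = 7.
Top: 8(7.7470921887) − (7.6523603607) = 54.3243771489
Denominator 8 − 1 = 7.
(8 × 7.7470921887 − 7.6523603607)/(8 − 1) = 7.7606253070
Shift from A(h/2): +0.0135331183.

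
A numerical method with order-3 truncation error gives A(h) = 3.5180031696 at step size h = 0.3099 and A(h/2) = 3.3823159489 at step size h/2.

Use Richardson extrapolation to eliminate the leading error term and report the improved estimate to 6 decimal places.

3.362932

Error is O(h^3); halving h shrinks it by 2^3 = 8.
Difference of the inputs: 3.3823159489 − 3.5180031696 = -0.1356872207
Correction (A(h/2) − A(h))/(8 − 1) = (-0.1356872207)/7 = -0.0193838887
R = A(h/2) + (A(h/2) − A(h))/7 = 3.3823159489 − 0.0193838887 = 3.3629320602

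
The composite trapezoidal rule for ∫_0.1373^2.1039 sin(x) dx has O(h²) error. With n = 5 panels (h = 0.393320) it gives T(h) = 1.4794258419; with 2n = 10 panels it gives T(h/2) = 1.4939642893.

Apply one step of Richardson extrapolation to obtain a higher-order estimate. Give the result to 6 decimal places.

1.498810

The method has order 2: 2^2 = 4.
Difference of the inputs: 1.4939642893 − 1.4794258419 = 0.0145384474
Correction (A(h/2) − A(h))/(4 − 1) = 0.0145384474/3 = 0.0048461491
R = 1.4939642893 + 0.0048461491 = 1.4988104384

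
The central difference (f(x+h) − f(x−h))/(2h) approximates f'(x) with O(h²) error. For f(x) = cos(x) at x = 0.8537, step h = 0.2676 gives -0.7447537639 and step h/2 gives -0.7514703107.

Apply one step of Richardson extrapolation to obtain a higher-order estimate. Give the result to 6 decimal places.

-0.753709

Leading term ∝ h^2; use weight 4 = 2^2.
Weighted: (-3.0058812428) − (-0.7447537639) = -2.2611274789
Denominator 4 − 1 = 3.
So the Richardson estimate is -0.7537091596.
Correction |R − A(h/2)| = 2.239e-03; gap |A(h/2) − A(h)| = 6.717e-03.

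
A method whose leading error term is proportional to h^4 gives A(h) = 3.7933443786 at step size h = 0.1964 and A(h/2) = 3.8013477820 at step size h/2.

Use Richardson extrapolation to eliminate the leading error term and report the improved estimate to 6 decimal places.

3.801881

Leading term ∝ h^4; use weight 16 = 2^4.
Top: 16(3.8013477820) − (3.7933443786) = 57.0282201334
Divide by 2^4 − 1 = 15.
Result: 3.8018813422
Shift from A(h/2): +0.0005335602.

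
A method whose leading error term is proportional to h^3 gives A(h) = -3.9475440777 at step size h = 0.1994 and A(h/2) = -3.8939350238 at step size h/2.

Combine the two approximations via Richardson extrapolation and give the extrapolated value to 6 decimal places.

Method order is 3; weight 2^3 = 8.
2^3 × A(h/2) = -31.1514801904; minus A(h) gives -27.2039361127.
Denominator 8 − 1 = 7.
(8 × (-3.8939350238) − (-3.9475440777))/(8 − 1) = -3.8862765875

-3.886277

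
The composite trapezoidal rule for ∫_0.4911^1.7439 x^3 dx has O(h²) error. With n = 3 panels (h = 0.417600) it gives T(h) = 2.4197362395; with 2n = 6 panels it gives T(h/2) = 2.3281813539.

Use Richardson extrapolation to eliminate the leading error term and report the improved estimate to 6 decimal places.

With r = 2 the leading error scales as h^2, so the weight is 2^2 = 4.
4*2.3281813539 = 9.3127254156; subtract 2.4197362395 → 6.8929891761
R = 6.8929891761/3 = 2.2976630587

2.297663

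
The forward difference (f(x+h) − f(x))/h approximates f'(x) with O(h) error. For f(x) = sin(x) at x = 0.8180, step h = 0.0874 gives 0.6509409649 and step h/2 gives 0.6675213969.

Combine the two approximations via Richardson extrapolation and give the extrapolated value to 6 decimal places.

0.684102

With r = 1 the leading error scales as h^1, so the weight is 2^1 = 2.
2^1*A(h/2) = 1.3350427938; minus A(h) gives 0.6841018289.
Denominator 2 − 1 = 1.
So the Richardson estimate is 0.6841018289.
Shift from A(h/2): +0.0165804320.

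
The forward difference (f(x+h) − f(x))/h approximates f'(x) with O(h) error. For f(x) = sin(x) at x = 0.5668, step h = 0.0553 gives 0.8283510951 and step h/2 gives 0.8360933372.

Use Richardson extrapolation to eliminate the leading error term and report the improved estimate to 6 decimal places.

Method order is 1; weight 2^1 = 2.
Difference of the inputs: 0.8360933372 − 0.8283510951 = 0.0077422421
Correction (A(h/2) − A(h))/(2 − 1) = 0.0077422421/1 = 0.0077422421
R = A(h/2) + (A(h/2) − A(h))/1 = 0.8360933372 + 0.0077422421 = 0.8438355793
Correction |R − A(h/2)| = 7.742e-03; gap |A(h/2) − A(h)| = 7.742e-03.

0.843836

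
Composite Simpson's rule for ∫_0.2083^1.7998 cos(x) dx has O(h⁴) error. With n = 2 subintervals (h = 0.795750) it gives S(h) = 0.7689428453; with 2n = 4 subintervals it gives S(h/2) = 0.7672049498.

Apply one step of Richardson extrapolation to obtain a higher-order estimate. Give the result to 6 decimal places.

0.767089

Method order is 4; weight 2^4 = 16.
Numerator 16×A(h/2) − A(h) = 16×0.7672049498 − 0.7689428453 = 11.5063363515
R = 11.5063363515/15 = 0.7670890901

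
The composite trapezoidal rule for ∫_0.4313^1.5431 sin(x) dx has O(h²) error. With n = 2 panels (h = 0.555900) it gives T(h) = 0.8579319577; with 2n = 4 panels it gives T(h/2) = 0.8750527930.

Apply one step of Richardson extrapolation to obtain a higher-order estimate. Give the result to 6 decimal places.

0.880760

Method order is 2; weight 2^2 = 4.
4 × 0.8750527930 − 0.8579319577 = 2.6422792143
Divide by 2^2 − 1 = 3.
Result: 0.8807597381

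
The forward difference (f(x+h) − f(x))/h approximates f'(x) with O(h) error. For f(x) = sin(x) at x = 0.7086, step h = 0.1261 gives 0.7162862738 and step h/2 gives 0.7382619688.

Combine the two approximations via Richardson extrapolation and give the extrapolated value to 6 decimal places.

0.760238

r = 1: numerator weight 2, denominator 1.
2^1*A(h/2) = 1.4765239376; minus A(h) gives 0.7602376638.
Denominator 2 − 1 = 1.
(2*0.7382619688 − 0.7162862738)/(2 − 1) = 0.7602376638
Correction |R − A(h/2)| = 2.198e-02; gap |A(h/2) − A(h)| = 2.198e-02.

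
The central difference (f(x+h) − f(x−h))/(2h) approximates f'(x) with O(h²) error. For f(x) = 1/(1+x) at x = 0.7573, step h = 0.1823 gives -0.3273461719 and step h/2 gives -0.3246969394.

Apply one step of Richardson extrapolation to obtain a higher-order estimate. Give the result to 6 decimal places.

-0.323814

Error is O(h^2); halving h shrinks it by 2^2 = 4.
Difference of the inputs: -0.3246969394 − (-0.3273461719) = 0.0026492325
Divide by 2^2 − 1 = 3: 0.0026492325/3 = 0.0008830775
R = -0.3246969394 + 0.0008830775 = -0.3238138619
Gap between inputs: 2.649e-03; correction applied: +0.0008830775.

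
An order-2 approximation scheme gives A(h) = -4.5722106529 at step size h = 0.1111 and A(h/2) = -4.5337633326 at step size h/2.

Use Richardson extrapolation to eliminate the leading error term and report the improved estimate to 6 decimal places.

-4.520948

Leading term ∝ h^2; use weight 4 = 2^2.
4×(-4.5337633326) = -18.1350533304; (-18.1350533304) − (-4.5722106529) = -13.5628426775
(4×(-4.5337633326) − (-4.5722106529))/(4 − 1) = -4.5209475592
Shift from A(h/2): +0.0128157734.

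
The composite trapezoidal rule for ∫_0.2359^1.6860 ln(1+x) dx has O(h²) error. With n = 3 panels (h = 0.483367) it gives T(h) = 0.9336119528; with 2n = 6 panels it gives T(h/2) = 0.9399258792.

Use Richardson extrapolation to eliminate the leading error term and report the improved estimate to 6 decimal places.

0.942031

With r = 2 the leading error scales as h^2, so the weight is 2^2 = 4.
4 × 0.9399258792 = 3.7597035168; 3.7597035168 − 0.9336119528 = 2.8260915640
Extrapolated: 2.8260915640 / 3 = 0.9420305213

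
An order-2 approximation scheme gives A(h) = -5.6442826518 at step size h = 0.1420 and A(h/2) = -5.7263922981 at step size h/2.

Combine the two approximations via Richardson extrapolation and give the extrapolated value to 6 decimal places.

-5.753762

r = 2: numerator weight 4, denominator 3.
Numerator 4 × A(h/2) − A(h) = 4 × (-5.7263922981) − (-5.6442826518) = -17.2612865406
Extrapolated: (-17.2612865406) / 3 = -5.7537621802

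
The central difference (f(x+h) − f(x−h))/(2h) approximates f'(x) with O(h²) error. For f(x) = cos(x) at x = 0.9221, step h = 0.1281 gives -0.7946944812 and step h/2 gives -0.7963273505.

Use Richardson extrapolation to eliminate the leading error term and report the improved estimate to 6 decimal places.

-0.796872

Method order is 2; weight 2^2 = 4.
Numerator 4·A(h/2) − A(h) = 4·(-0.7963273505) − (-0.7946944812) = -2.3906149208
Divide by 2^2 − 1 = 3.
(4·(-0.7963273505) − (-0.7946944812))/(4 − 1) = -0.7968716403
Shift from A(h/2): −0.0005442898.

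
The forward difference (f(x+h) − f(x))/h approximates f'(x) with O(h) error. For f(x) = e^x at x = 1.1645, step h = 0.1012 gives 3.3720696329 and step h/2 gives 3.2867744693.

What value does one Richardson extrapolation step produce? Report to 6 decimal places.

3.201479

Order 1 gives 2^r = 2 and 2^r − 1 = 1.
2 × 3.2867744693 = 6.5735489386; 6.5735489386 − 3.3720696329 = 3.2014793057
Denominator 2 − 1 = 1.
(2 × 3.2867744693 − 3.3720696329)/(2 − 1) = 3.2014793057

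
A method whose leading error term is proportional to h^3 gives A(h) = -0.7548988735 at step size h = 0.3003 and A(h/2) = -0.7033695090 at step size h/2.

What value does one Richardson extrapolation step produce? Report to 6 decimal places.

-0.696008

r = 3: numerator weight 8, denominator 7.
8·(-0.7033695090) = -5.6269560720; subtract (-0.7548988735) → -4.8720571985
Denominator 8 − 1 = 7.
Result: -0.6960081712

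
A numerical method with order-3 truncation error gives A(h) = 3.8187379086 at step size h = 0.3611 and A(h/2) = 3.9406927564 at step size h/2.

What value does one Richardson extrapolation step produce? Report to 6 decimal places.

With r = 3 the leading error scales as h^3, so the weight is 2^3 = 8.
Numerator 8*A(h/2) − A(h) = 8*3.9406927564 − 3.8187379086 = 27.7068041426
27.7068041426 ÷ 7 = 3.9581148775
Correction |R − A(h/2)| = 1.742e-02; gap |A(h/2) − A(h)| = 1.220e-01.

3.958115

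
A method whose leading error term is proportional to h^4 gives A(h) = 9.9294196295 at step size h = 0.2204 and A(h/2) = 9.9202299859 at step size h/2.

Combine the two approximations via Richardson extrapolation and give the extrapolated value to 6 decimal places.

r = 4, so 2^r = 16.
Numerator 16 × A(h/2) − A(h) = 16 × 9.9202299859 − 9.9294196295 = 148.7942601449
R = 148.7942601449/15 = 9.9196173430

9.919617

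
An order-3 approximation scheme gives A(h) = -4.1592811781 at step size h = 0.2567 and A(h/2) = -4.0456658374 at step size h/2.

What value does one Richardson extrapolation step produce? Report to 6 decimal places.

-4.029435

Error is O(h^3); halving h shrinks it by 2^3 = 8.
8 × (-4.0456658374) − (-4.1592811781) = -28.2060455211
R = (-28.2060455211)/7 = -4.0294350744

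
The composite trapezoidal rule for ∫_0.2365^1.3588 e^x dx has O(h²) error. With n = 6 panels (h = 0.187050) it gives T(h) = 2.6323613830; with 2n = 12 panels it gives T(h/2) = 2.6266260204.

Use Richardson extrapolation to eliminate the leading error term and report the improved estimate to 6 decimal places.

The method has order 2: 2^2 = 4.
Difference of the inputs: 2.6266260204 − 2.6323613830 = -0.0057353626
Correction (A(h/2) − A(h))/(4 − 1) = (-0.0057353626)/3 = -0.0019117875
R = 2.6266260204 − 0.0019117875 = 2.6247142329
Shift from A(h/2): −0.0019117875.

2.624714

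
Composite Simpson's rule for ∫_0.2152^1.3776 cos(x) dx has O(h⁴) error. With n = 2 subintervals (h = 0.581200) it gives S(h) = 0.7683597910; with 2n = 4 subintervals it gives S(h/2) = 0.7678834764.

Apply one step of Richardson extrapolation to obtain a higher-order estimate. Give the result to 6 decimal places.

0.767852

Method order is 4; weight 2^4 = 16.
2^4·A(h/2) = 12.2861356224; minus A(h) gives 11.5177758314.
Extrapolated: 11.5177758314 / 15 = 0.7678517221
Shift from A(h/2): −0.0000317543.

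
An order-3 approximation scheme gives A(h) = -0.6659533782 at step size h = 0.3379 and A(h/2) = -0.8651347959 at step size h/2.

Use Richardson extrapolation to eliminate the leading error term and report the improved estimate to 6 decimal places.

-0.893589

Order 3 gives 2^r = 8 and 2^r − 1 = 7.
Weighted: (-6.9210783672) − (-0.6659533782) = -6.2551249890
Denominator 8 − 1 = 7.
(-6.2551249890) ÷ 7 = -0.8935892841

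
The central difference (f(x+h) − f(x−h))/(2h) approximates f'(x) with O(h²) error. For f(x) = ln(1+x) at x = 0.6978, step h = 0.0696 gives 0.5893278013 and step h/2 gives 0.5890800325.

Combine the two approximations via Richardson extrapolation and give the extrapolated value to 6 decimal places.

Order 2 gives 2^r = 4 and 2^r − 1 = 3.
4 × 0.5890800325 − 0.5893278013 = 1.7669923287
Denominator 4 − 1 = 3.
(4 × 0.5890800325 − 0.5893278013)/(4 − 1) = 0.5889974429

0.588997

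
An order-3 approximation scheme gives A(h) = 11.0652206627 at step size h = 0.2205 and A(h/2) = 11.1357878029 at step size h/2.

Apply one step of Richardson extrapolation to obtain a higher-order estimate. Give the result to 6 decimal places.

11.145869

Method order is 3; weight 2^3 = 8.
Weighted: 89.0863024232 − 11.0652206627 = 78.0210817605
Denominator 8 − 1 = 7.
Result: 11.1458688229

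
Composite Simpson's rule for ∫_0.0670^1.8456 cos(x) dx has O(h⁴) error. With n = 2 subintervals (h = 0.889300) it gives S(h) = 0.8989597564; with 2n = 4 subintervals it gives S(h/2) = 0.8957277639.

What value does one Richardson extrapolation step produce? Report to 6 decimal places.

0.895512

The method has order 4: 2^4 = 16.
Numerator 16×A(h/2) − A(h) = 16×0.8957277639 − 0.8989597564 = 13.4326844660
Denominator 16 − 1 = 15.
R = 13.4326844660/15 = 0.8955122977
Correction |R − A(h/2)| = 2.155e-04; gap |A(h/2) − A(h)| = 3.232e-03.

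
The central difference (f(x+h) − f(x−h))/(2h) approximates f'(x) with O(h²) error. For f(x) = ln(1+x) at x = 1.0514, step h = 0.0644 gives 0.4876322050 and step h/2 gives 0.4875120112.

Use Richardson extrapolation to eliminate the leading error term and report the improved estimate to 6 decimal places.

Leading term ∝ h^2; use weight 4 = 2^2.
Difference of the inputs: 0.4875120112 − 0.4876322050 = -0.0001201938
Divide by 2^2 − 1 = 3: (-0.0001201938)/3 = -0.0000400646
R = 0.4875120112 − 0.0000400646 = 0.4874719466

0.487472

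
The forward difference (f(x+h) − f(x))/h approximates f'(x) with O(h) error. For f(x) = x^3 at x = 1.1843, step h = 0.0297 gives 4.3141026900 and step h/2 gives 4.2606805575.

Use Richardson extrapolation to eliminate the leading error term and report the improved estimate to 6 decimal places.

4.207258

The method has order 1: 2^1 = 2.
2*4.2606805575 = 8.5213611150; 8.5213611150 − 4.3141026900 = 4.2072584250
Divide by 2^1 − 1 = 1.
R = 4.2072584250/1 = 4.2072584250
Shift from A(h/2): −0.0534221325.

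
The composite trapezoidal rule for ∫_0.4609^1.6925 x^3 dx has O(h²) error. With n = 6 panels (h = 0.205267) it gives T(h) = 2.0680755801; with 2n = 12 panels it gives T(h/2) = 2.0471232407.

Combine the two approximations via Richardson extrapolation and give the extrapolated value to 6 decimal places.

2.040139

Order 2 gives 2^r = 4 and 2^r − 1 = 3.
Weighted: 8.1884929628 − 2.0680755801 = 6.1204173827
Extrapolated: 6.1204173827 / 3 = 2.0401391276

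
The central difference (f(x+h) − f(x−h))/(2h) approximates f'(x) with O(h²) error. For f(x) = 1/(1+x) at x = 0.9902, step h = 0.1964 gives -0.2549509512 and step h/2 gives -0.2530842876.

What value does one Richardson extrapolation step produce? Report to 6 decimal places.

-0.252462

The method has order 2: 2^2 = 4.
4·(-0.2530842876) = -1.0123371504; (-1.0123371504) − (-0.2549509512) = -0.7573861992
(-0.7573861992) ÷ 3 = -0.2524620664
Gap between inputs: 1.867e-03; correction applied: +0.0006222212.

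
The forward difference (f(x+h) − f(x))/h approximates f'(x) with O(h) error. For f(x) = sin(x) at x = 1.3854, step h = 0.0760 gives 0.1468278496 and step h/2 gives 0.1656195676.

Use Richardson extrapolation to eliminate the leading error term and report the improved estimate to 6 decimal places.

0.184411

Order 1 gives 2^r = 2 and 2^r − 1 = 1.
2*0.1656195676 − 0.1468278496 = 0.1844112856
Divide by 2^1 − 1 = 1.
So the Richardson estimate is 0.1844112856.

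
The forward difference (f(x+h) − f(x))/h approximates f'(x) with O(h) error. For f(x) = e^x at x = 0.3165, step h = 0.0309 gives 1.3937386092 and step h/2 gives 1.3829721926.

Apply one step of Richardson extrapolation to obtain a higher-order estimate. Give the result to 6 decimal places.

1.372206

r = 1: numerator weight 2, denominator 1.
Top: 2(1.3829721926) − (1.3937386092) = 1.3722057760
Divide by 2^1 − 1 = 1.
Extrapolated: 1.3722057760 / 1 = 1.3722057760
Shift from A(h/2): −0.0107664166.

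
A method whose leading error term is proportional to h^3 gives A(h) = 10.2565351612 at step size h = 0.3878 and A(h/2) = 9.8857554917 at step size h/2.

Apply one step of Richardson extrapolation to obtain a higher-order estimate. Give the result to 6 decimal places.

The method has order 3: 2^3 = 8.
8·9.8857554917 = 79.0860439336; subtract 10.2565351612 → 68.8295087724
Divide by 2^3 − 1 = 7.
(8·9.8857554917 − 10.2565351612)/(8 − 1) = 9.8327869675

9.832787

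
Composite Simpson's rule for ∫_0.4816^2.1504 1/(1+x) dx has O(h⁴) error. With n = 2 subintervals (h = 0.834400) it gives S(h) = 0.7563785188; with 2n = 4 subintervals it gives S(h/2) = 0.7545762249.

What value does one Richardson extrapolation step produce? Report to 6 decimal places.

The method has order 4: 2^4 = 16.
2^4 × A(h/2) = 12.0732195984; minus A(h) gives 11.3168410796.
(16 × 0.7545762249 − 0.7563785188)/(16 − 1) = 0.7544560720
Gap between inputs: 1.802e-03; correction applied: −0.0001201529.

0.754456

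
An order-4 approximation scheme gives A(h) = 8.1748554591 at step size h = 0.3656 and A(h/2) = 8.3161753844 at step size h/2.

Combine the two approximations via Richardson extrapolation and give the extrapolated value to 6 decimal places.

8.325597

Leading term ∝ h^4; use weight 16 = 2^4.
16·8.3161753844 − 8.1748554591 = 124.8839506913
(16·8.3161753844 − 8.1748554591)/(16 − 1) = 8.3255967128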